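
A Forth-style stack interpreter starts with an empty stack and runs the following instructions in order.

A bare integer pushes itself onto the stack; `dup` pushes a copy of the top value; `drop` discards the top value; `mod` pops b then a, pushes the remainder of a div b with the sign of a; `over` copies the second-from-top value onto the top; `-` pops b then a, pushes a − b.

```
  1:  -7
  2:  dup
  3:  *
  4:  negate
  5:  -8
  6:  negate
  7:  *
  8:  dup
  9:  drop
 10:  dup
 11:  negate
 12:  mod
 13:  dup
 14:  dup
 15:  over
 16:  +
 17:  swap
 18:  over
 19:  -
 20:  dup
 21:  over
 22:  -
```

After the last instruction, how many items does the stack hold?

-7     : [-7]
dup    : [-7, -7]
*      : [49]
negate : [-49]
-8     : [-49, -8]
negate : [-49, 8]
*      : [-392]
dup    : [-392, -392]
drop   : [-392]
dup    : [-392, -392]
negate : [-392, 392]
mod    : [0]
dup    : [0, 0]
dup    : [0, 0, 0]
over   : [0, 0, 0, 0]
+      : [0, 0, 0]
swap   : [0, 0, 0]
over   : [0, 0, 0, 0]
-      : [0, 0, 0]
dup    : [0, 0, 0, 0]
over   : [0, 0, 0, 0, 0]
-      : [0, 0, 0, 0]

4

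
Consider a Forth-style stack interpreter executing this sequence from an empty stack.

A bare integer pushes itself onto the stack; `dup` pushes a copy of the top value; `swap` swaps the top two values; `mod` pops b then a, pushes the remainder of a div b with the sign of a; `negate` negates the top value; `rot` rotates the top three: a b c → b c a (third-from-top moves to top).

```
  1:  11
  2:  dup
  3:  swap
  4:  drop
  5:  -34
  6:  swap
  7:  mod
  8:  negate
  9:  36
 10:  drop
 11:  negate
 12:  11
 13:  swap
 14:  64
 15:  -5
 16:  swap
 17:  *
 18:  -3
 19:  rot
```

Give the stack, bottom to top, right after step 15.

11     -> [11]
dup    -> [11, 11]
swap   -> [11, 11]
drop   -> [11]
-34    -> [11, -34]
swap   -> [-34, 11]
mod    -> [-1]
negate -> [1]
36     -> [1, 36]
drop   -> [1]
negate -> [-1]
11     -> [-1, 11]
swap   -> [11, -1]
64     -> [11, -1, 64]
-5     -> [11, -1, 64, -5]

[11, -1, 64, -5]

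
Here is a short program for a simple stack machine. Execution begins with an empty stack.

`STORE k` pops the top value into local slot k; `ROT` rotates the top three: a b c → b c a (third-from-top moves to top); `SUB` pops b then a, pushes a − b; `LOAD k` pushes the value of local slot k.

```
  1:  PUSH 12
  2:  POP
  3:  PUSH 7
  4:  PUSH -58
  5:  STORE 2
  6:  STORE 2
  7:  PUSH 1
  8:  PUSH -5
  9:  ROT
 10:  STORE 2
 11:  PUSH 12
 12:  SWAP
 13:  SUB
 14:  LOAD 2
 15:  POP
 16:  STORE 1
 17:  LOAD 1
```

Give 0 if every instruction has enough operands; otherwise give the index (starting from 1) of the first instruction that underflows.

PUSH 12  → [12]
POP      → []
PUSH 7   → [7]
PUSH -58 → [7, -58]
STORE 2  → [7]
STORE 2  → []
PUSH 1   → [1]
PUSH -5  → [1, -5]
ROT  — needs 3 operands, stack has 2 → underflow

9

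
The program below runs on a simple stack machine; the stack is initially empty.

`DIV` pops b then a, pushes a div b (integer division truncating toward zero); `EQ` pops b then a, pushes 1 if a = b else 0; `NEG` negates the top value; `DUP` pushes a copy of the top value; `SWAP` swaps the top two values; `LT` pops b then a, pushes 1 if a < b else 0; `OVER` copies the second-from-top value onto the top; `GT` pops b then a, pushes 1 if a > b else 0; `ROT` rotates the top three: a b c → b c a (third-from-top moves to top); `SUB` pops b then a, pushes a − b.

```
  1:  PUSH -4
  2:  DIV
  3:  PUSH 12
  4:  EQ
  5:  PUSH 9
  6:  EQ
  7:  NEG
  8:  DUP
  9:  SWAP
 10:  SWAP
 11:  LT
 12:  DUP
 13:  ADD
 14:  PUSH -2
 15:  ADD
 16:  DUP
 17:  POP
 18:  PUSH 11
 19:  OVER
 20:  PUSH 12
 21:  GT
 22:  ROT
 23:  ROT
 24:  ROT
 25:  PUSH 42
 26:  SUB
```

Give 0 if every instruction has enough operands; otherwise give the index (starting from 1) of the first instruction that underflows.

PUSH -4 -> [-4]
DIV  — needs 2 operands, stack has 1 → underflow

2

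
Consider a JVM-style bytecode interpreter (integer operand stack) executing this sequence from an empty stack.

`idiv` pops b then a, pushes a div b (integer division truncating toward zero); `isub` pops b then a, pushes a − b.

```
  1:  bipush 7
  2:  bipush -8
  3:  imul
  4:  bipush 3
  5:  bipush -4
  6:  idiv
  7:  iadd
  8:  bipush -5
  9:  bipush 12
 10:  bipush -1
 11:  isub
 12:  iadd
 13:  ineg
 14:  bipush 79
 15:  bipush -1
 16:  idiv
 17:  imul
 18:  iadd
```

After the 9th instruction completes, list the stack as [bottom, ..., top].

bipush 7  : 7
bipush -8 : 7 -8
imul      : -56
bipush 3  : -56 3
bipush -4 : -56 3 -4
idiv      : -56 0
iadd      : -56
bipush -5 : -56 -5
bipush 12 : -56 -5 12

[-56, -5, 12]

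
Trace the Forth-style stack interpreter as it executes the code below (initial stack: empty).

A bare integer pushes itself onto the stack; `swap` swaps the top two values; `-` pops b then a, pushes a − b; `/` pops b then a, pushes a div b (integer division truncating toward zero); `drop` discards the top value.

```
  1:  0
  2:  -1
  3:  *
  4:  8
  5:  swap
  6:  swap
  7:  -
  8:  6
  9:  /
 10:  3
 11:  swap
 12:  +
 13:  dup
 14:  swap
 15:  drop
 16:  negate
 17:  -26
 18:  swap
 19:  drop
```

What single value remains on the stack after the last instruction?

-26

0      -> 0
-1     -> 0 -1
*      -> 0
8      -> 0 8
swap   -> 8 0
swap   -> 0 8
-      -> -8
6      -> -8 6
/      -> -1
3      -> -1 3
swap   -> 3 -1
+      -> 2
dup    -> 2 2
swap   -> 2 2
drop   -> 2
negate -> -2
-26    -> -2 -26
swap   -> -26 -2
drop   -> -26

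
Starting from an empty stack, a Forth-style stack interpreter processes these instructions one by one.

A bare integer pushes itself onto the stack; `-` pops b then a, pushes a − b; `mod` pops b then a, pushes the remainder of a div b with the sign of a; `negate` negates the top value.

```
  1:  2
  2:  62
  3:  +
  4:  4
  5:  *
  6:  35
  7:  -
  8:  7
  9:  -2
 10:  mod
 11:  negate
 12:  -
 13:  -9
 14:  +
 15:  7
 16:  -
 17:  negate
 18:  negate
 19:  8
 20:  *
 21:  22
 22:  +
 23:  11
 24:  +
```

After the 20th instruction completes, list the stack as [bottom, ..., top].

2      -> [2]
62     -> [2, 62]
+      -> [64]
4      -> [64, 4]
*      -> [256]
35     -> [256, 35]
-      -> [221]
7      -> [221, 7]
-2     -> [221, 7, -2]
mod    -> [221, 1]
negate -> [221, -1]
-      -> [222]
-9     -> [222, -9]
+      -> [213]
7      -> [213, 7]
-      -> [206]
negate -> [-206]
negate -> [206]
8      -> [206, 8]
*      -> [1648]

[1648]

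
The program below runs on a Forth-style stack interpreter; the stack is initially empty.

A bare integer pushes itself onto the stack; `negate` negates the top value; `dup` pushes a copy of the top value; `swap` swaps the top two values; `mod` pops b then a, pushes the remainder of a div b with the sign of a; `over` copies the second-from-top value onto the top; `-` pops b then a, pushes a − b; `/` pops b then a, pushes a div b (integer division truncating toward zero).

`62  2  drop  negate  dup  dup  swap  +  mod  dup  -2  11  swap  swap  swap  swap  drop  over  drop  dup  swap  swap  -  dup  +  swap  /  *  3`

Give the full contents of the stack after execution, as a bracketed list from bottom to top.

[0, 3]

62      [62]
2       [62, 2]
drop    [62]
negate  [-62]
dup     [-62, -62]
dup     [-62, -62, -62]
swap    [-62, -62, -62]
+       [-62, -124]
mod     [-62]
dup     [-62, -62]
-2      [-62, -62, -2]
11      [-62, -62, -2, 11]
swap    [-62, -62, 11, -2]
swap    [-62, -62, -2, 11]
swap    [-62, -62, 11, -2]
swap    [-62, -62, -2, 11]
drop    [-62, -62, -2]
over    [-62, -62, -2, -62]
drop    [-62, -62, -2]
dup     [-62, -62, -2, -2]
swap    [-62, -62, -2, -2]
swap    [-62, -62, -2, -2]
-       [-62, -62, 0]
dup     [-62, -62, 0, 0]
+       [-62, -62, 0]
swap    [-62, 0, -62]
/       [-62, 0]
*       [0]
3       [0, 3]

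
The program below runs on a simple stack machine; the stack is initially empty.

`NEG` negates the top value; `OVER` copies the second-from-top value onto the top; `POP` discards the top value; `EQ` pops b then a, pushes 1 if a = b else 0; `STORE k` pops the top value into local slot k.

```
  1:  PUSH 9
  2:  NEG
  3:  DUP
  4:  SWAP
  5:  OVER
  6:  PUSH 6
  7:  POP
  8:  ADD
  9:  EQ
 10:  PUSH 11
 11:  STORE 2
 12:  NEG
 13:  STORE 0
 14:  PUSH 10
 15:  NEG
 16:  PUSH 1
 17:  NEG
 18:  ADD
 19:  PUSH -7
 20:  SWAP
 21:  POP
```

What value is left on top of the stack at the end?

-7

PUSH 9  : 9
NEG     : -9
DUP     : -9 -9
SWAP    : -9 -9
OVER    : -9 -9 -9
PUSH 6  : -9 -9 -9 6
POP     : -9 -9 -9
ADD     : -9 -18
EQ      : 0
PUSH 11 : 0 11
STORE 2 : 0
NEG     : 0
STORE 0 : (empty)
PUSH 10 : 10
NEG     : -10
PUSH 1  : -10 1
NEG     : -10 -1
ADD     : -11
PUSH -7 : -11 -7
SWAP    : -7 -11
POP     : -7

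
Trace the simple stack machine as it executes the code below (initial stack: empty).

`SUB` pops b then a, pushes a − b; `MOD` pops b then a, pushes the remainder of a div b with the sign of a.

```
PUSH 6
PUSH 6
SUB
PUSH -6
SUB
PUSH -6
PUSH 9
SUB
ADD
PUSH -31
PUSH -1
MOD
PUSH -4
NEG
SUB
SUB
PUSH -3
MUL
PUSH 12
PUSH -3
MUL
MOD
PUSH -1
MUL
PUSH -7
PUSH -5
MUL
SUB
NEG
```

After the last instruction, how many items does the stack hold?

1

PUSH 6   -> 6
PUSH 6   -> 6 6
SUB      -> 0
PUSH -6  -> 0 -6
SUB      -> 6
PUSH -6  -> 6 -6
PUSH 9   -> 6 -6 9
SUB      -> 6 -15
ADD      -> -9
PUSH -31 -> -9 -31
PUSH -1  -> -9 -31 -1
MOD      -> -9 0
PUSH -4  -> -9 0 -4
NEG      -> -9 0 4
SUB      -> -9 -4
SUB      -> -5
PUSH -3  -> -5 -3
MUL      -> 15
PUSH 12  -> 15 12
PUSH -3  -> 15 12 -3
MUL      -> 15 -36
MOD      -> 15
PUSH -1  -> 15 -1
MUL      -> -15
PUSH -7  -> -15 -7
PUSH -5  -> -15 -7 -5
MUL      -> -15 35
SUB      -> -50
NEG      -> 50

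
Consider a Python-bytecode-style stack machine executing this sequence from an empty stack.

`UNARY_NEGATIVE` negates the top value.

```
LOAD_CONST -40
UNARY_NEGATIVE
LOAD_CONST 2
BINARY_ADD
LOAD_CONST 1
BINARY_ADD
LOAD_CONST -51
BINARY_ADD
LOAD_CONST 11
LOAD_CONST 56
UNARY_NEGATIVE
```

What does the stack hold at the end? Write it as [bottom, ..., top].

LOAD_CONST -40 : -40
UNARY_NEGATIVE : 40
LOAD_CONST 2   : 40 2
BINARY_ADD     : 42
LOAD_CONST 1   : 42 1
BINARY_ADD     : 43
LOAD_CONST -51 : 43 -51
BINARY_ADD     : -8
LOAD_CONST 11  : -8 11
LOAD_CONST 56  : -8 11 56
UNARY_NEGATIVE : -8 11 -56

[-8, 11, -56]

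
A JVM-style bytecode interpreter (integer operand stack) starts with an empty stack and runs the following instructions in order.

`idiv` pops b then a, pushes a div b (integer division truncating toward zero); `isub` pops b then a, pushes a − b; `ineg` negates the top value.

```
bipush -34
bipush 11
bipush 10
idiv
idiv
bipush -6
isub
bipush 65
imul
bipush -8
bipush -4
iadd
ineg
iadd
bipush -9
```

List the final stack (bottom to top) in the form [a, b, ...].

bipush -34 → [-34]
bipush 11  → [-34, 11]
bipush 10  → [-34, 11, 10]
idiv       → [-34, 1]
idiv       → [-34]
bipush -6  → [-34, -6]
isub       → [-28]
bipush 65  → [-28, 65]
imul       → [-1820]
bipush -8  → [-1820, -8]
bipush -4  → [-1820, -8, -4]
iadd       → [-1820, -12]
ineg       → [-1820, 12]
iadd       → [-1808]
bipush -9  → [-1808, -9]

[-1808, -9]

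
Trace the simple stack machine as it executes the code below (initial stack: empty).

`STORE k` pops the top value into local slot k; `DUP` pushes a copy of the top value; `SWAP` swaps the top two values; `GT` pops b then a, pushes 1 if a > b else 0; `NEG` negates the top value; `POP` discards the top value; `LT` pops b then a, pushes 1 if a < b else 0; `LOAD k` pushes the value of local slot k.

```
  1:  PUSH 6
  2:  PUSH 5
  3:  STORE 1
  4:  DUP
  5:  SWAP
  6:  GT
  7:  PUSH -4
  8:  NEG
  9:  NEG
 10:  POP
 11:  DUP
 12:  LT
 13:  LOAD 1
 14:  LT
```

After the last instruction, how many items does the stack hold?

1

PUSH 6  → [6]
PUSH 5  → [6, 5]
STORE 1 → [6]
DUP     → [6, 6]
SWAP    → [6, 6]
GT      → [0]
PUSH -4 → [0, -4]
NEG     → [0, 4]
NEG     → [0, -4]
POP     → [0]
DUP     → [0, 0]
LT      → [0]
LOAD 1  → [0, 5]
LT      → [1]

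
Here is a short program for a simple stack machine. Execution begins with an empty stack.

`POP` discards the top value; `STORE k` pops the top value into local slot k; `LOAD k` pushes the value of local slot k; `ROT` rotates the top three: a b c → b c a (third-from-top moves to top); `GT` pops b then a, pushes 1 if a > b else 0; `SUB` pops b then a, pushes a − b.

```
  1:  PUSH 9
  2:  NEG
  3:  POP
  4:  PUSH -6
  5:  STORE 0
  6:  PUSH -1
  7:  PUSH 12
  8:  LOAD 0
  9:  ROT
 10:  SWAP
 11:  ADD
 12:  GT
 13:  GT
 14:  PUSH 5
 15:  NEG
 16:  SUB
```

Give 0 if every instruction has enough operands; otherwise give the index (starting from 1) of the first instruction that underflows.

PUSH 9  → [9]
NEG     → [-9]
POP     → []
PUSH -6 → [-6]
STORE 0 → []
PUSH -1 → [-1]
PUSH 12 → [-1, 12]
LOAD 0  → [-1, 12, -6]
ROT     → [12, -6, -1]
SWAP    → [12, -1, -6]
ADD     → [12, -7]
GT      → [1]
GT  — needs 2 operands, stack has 1 → underflow

13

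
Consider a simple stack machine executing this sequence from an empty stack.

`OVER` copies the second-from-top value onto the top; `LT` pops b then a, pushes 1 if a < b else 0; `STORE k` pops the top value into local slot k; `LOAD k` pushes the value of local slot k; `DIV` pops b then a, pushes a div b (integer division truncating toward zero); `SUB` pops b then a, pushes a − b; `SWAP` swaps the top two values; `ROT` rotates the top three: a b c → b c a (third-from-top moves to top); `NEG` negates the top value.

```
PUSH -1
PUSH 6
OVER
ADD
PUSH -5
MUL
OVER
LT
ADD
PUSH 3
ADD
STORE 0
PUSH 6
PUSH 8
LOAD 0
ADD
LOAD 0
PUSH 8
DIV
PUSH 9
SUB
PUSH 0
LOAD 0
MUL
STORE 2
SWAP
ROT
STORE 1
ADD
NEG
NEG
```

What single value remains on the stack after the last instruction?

PUSH -1  -1
PUSH 6   -1 6
OVER     -1 6 -1
ADD      -1 5
PUSH -5  -1 5 -5
MUL      -1 -25
OVER     -1 -25 -1
LT       -1 1
ADD      0
PUSH 3   0 3
ADD      3
STORE 0  (empty)
PUSH 6   6
PUSH 8   6 8
LOAD 0   6 8 3
ADD      6 11
LOAD 0   6 11 3
PUSH 8   6 11 3 8
DIV      6 11 0
PUSH 9   6 11 0 9
SUB      6 11 -9
PUSH 0   6 11 -9 0
LOAD 0   6 11 -9 0 3
MUL      6 11 -9 0
STORE 2  6 11 -9
SWAP     6 -9 11
ROT      -9 11 6
STORE 1  -9 11
ADD      2
NEG      -2
NEG      2

2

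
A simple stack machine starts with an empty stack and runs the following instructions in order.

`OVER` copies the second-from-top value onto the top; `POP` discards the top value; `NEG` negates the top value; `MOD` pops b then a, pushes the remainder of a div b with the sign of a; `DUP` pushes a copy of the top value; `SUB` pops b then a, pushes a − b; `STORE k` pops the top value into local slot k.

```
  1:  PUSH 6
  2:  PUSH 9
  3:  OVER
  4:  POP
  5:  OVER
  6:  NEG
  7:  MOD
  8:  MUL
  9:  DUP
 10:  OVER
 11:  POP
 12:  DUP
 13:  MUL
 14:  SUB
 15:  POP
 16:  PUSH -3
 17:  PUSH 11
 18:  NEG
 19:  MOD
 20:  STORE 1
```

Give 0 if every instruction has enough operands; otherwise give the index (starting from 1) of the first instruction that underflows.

0

PUSH 6  → 6
PUSH 9  → 6 9
OVER    → 6 9 6
POP     → 6 9
OVER    → 6 9 6
NEG     → 6 9 -6
MOD     → 6 3
MUL     → 18
DUP     → 18 18
OVER    → 18 18 18
POP     → 18 18
DUP     → 18 18 18
MUL     → 18 324
SUB     → -306
POP     → (empty)
PUSH -3 → -3
PUSH 11 → -3 11
NEG     → -3 -11
MOD     → -3
STORE 1 → (empty)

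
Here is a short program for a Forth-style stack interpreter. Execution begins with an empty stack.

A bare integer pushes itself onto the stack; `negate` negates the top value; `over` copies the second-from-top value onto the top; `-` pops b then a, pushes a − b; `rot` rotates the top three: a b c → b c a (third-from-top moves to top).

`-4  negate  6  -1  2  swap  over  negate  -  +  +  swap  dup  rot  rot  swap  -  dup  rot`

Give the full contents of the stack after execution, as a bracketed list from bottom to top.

[-5, -5, 4]

-4     -> [-4]
negate -> [4]
6      -> [4, 6]
-1     -> [4, 6, -1]
2      -> [4, 6, -1, 2]
swap   -> [4, 6, 2, -1]
over   -> [4, 6, 2, -1, 2]
negate -> [4, 6, 2, -1, -2]
-      -> [4, 6, 2, 1]
+      -> [4, 6, 3]
+      -> [4, 9]
swap   -> [9, 4]
dup    -> [9, 4, 4]
rot    -> [4, 4, 9]
rot    -> [4, 9, 4]
swap   -> [4, 4, 9]
-      -> [4, -5]
dup    -> [4, -5, -5]
rot    -> [-5, -5, 4]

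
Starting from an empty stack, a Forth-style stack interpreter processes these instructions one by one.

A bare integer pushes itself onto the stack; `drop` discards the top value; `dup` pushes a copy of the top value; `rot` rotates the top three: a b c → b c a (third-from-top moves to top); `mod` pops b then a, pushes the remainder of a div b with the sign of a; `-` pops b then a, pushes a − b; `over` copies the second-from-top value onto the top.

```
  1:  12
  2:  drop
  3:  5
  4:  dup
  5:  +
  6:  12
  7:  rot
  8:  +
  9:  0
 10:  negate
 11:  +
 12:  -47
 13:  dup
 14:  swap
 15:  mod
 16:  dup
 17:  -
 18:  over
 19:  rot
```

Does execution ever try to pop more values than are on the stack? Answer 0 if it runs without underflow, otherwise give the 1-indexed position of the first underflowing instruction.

12    12
drop  (empty)
5     5
dup   5 5
+     10
12    10 12
rot  — needs 3 operands, stack has 2 → underflow

7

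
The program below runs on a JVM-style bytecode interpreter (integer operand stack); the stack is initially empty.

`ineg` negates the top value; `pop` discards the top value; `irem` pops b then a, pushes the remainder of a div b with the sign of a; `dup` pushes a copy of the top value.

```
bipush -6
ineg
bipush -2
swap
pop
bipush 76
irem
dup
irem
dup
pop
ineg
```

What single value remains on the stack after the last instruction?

0

bipush -6  -6
ineg       6
bipush -2  6 -2
swap       -2 6
pop        -2
bipush 76  -2 76
irem       -2
dup        -2 -2
irem       0
dup        0 0
pop        0
ineg       0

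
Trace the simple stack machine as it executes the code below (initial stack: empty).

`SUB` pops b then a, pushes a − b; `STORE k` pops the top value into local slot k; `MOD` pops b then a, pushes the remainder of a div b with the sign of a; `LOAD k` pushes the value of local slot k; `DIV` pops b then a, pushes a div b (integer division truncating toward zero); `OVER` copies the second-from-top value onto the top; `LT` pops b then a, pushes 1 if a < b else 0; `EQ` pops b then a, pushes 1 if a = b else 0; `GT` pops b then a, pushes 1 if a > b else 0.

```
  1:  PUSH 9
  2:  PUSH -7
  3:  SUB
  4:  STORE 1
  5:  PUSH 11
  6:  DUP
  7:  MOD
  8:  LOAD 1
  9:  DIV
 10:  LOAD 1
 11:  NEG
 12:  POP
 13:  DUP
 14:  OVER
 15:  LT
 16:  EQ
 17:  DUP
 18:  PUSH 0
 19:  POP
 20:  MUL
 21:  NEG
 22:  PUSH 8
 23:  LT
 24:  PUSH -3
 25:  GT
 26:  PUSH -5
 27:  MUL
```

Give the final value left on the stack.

-5

PUSH 9  -> 9
PUSH -7 -> 9 -7
SUB     -> 16
STORE 1 -> (empty)
PUSH 11 -> 11
DUP     -> 11 11
MOD     -> 0
LOAD 1  -> 0 16
DIV     -> 0
LOAD 1  -> 0 16
NEG     -> 0 -16
POP     -> 0
DUP     -> 0 0
OVER    -> 0 0 0
LT      -> 0 0
EQ      -> 1
DUP     -> 1 1
PUSH 0  -> 1 1 0
POP     -> 1 1
MUL     -> 1
NEG     -> -1
PUSH 8  -> -1 8
LT      -> 1
PUSH -3 -> 1 -3
GT      -> 1
PUSH -5 -> 1 -5
MUL     -> -5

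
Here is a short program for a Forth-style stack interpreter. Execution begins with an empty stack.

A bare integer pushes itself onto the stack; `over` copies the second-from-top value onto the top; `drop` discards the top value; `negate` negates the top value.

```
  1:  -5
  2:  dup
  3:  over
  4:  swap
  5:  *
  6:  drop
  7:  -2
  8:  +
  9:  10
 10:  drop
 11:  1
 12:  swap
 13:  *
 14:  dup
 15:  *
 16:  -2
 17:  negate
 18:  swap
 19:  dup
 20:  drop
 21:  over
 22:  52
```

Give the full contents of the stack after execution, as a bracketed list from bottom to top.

[2, 49, 2, 52]

-5     → [-5]
dup    → [-5, -5]
over   → [-5, -5, -5]
swap   → [-5, -5, -5]
*      → [-5, 25]
drop   → [-5]
-2     → [-5, -2]
+      → [-7]
10     → [-7, 10]
drop   → [-7]
1      → [-7, 1]
swap   → [1, -7]
*      → [-7]
dup    → [-7, -7]
*      → [49]
-2     → [49, -2]
negate → [49, 2]
swap   → [2, 49]
dup    → [2, 49, 49]
drop   → [2, 49]
over   → [2, 49, 2]
52     → [2, 49, 2, 52]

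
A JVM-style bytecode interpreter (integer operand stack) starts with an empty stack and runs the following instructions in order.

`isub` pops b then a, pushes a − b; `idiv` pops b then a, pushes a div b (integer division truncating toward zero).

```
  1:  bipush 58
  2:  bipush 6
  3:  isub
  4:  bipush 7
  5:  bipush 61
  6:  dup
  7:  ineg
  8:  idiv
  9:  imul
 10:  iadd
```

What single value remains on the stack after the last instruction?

45

bipush 58 : 58
bipush 6  : 58 6
isub      : 52
bipush 7  : 52 7
bipush 61 : 52 7 61
dup       : 52 7 61 61
ineg      : 52 7 61 -61
idiv      : 52 7 -1
imul      : 52 -7
iadd      : 45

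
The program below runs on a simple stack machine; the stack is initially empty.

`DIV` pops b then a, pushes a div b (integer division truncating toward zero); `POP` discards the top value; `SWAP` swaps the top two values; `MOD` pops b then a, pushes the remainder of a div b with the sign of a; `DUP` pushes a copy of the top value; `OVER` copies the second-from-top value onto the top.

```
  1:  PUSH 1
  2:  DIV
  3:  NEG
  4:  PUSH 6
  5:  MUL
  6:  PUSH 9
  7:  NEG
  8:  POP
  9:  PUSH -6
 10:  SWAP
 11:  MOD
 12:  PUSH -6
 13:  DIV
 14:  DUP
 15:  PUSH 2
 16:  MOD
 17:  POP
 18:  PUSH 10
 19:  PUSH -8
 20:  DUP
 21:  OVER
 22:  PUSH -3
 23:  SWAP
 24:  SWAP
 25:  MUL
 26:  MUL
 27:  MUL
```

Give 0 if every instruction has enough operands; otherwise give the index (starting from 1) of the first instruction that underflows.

PUSH 1  1
DIV  — needs 2 operands, stack has 1 → underflow

2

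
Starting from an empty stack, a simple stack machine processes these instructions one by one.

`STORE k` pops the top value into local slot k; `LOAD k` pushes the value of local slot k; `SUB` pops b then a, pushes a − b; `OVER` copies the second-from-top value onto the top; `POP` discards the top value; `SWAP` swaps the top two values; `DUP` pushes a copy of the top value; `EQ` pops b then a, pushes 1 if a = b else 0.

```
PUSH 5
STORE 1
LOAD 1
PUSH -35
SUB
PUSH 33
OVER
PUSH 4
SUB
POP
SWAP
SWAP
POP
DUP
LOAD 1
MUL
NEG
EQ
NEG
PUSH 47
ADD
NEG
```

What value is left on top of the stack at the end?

PUSH 5   : [5]
STORE 1  : []
LOAD 1   : [5]
PUSH -35 : [5, -35]
SUB      : [40]
PUSH 33  : [40, 33]
OVER     : [40, 33, 40]
PUSH 4   : [40, 33, 40, 4]
SUB      : [40, 33, 36]
POP      : [40, 33]
SWAP     : [33, 40]
SWAP     : [40, 33]
POP      : [40]
DUP      : [40, 40]
LOAD 1   : [40, 40, 5]
MUL      : [40, 200]
NEG      : [40, -200]
EQ       : [0]
NEG      : [0]
PUSH 47  : [0, 47]
ADD      : [47]
NEG      : [-47]

-47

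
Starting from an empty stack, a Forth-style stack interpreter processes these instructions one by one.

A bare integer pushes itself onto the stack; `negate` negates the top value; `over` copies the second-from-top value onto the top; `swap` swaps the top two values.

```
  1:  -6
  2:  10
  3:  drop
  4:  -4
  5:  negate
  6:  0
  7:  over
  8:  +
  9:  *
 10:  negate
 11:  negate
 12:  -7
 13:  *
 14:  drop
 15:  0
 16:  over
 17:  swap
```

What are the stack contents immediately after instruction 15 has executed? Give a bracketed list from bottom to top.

-6     : -6
10     : -6 10
drop   : -6
-4     : -6 -4
negate : -6 4
0      : -6 4 0
over   : -6 4 0 4
+      : -6 4 4
*      : -6 16
negate : -6 -16
negate : -6 16
-7     : -6 16 -7
*      : -6 -112
drop   : -6
0      : -6 0

[-6, 0]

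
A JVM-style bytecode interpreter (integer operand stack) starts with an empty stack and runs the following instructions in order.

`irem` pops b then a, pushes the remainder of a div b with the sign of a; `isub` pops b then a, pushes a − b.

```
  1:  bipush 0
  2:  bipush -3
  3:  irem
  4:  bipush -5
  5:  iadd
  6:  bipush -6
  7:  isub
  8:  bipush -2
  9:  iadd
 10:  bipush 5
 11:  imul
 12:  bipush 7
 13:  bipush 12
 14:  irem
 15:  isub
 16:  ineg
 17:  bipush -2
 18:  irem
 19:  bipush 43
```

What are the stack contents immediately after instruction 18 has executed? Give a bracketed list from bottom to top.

[0]

bipush 0  → 0
bipush -3 → 0 -3
irem      → 0
bipush -5 → 0 -5
iadd      → -5
bipush -6 → -5 -6
isub      → 1
bipush -2 → 1 -2
iadd      → -1
bipush 5  → -1 5
imul      → -5
bipush 7  → -5 7
bipush 12 → -5 7 12
irem      → -5 7
isub      → -12
ineg      → 12
bipush -2 → 12 -2
irem      → 0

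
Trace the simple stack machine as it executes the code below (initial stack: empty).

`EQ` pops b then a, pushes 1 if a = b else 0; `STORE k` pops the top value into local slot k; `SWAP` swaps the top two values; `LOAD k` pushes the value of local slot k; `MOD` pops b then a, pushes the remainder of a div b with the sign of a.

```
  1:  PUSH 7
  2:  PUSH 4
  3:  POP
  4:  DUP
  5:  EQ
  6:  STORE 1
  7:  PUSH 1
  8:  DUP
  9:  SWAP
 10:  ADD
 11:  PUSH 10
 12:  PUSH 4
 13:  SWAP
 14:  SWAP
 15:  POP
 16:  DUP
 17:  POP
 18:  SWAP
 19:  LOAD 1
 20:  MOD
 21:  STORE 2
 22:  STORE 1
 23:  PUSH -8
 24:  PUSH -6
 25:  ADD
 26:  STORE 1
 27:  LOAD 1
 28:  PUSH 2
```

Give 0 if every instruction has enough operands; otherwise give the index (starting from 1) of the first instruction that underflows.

0

PUSH 7  : [7]
PUSH 4  : [7, 4]
POP     : [7]
DUP     : [7, 7]
EQ      : [1]
STORE 1 : []
PUSH 1  : [1]
DUP     : [1, 1]
SWAP    : [1, 1]
ADD     : [2]
PUSH 10 : [2, 10]
PUSH 4  : [2, 10, 4]
SWAP    : [2, 4, 10]
SWAP    : [2, 10, 4]
POP     : [2, 10]
DUP     : [2, 10, 10]
POP     : [2, 10]
SWAP    : [10, 2]
LOAD 1  : [10, 2, 1]
MOD     : [10, 0]
STORE 2 : [10]
STORE 1 : []
PUSH -8 : [-8]
PUSH -6 : [-8, -6]
ADD     : [-14]
STORE 1 : []
LOAD 1  : [-14]
PUSH 2  : [-14, 2]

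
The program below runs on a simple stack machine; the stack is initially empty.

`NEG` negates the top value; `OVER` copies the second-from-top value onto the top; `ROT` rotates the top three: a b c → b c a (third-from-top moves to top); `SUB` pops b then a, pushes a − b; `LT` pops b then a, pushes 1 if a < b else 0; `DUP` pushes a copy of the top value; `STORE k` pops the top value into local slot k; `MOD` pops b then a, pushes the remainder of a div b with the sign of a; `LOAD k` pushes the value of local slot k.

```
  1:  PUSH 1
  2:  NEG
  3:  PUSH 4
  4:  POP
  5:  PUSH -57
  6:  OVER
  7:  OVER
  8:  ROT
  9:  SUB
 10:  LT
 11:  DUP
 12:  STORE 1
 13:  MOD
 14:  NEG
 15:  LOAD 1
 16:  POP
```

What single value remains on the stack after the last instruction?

PUSH 1   → 1
NEG      → -1
PUSH 4   → -1 4
POP      → -1
PUSH -57 → -1 -57
OVER     → -1 -57 -1
OVER     → -1 -57 -1 -57
ROT      → -1 -1 -57 -57
SUB      → -1 -1 0
LT       → -1 1
DUP      → -1 1 1
STORE 1  → -1 1
MOD      → 0
NEG      → 0
LOAD 1   → 0 1
POP      → 0

0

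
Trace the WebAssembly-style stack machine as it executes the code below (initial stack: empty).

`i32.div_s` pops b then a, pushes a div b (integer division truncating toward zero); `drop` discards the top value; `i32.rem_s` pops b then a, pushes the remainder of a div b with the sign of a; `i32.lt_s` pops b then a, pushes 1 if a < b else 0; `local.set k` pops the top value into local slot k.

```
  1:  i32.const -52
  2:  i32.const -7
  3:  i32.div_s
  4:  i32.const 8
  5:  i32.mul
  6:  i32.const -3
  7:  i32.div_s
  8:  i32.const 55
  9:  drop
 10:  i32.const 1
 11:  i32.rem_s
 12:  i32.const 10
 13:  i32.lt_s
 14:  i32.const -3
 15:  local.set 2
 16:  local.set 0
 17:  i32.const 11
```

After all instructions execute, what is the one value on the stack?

11

i32.const -52  [-52]
i32.const -7   [-52, -7]
i32.div_s      [7]
i32.const 8    [7, 8]
i32.mul        [56]
i32.const -3   [56, -3]
i32.div_s      [-18]
i32.const 55   [-18, 55]
drop           [-18]
i32.const 1    [-18, 1]
i32.rem_s      [0]
i32.const 10   [0, 10]
i32.lt_s       [1]
i32.const -3   [1, -3]
local.set 2    [1]
local.set 0    []
i32.const 11   [11]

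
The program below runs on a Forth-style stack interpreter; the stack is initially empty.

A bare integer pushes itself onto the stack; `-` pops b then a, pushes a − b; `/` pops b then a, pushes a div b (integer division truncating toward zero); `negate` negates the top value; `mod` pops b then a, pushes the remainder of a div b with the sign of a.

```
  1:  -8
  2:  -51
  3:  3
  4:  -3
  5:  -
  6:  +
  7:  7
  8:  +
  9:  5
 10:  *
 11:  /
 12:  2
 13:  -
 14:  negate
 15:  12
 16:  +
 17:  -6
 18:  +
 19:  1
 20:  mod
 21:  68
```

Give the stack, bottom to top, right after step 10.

[-8, -190]

-8  -> -8
-51 -> -8 -51
3   -> -8 -51 3
-3  -> -8 -51 3 -3
-   -> -8 -51 6
+   -> -8 -45
7   -> -8 -45 7
+   -> -8 -38
5   -> -8 -38 5
*   -> -8 -190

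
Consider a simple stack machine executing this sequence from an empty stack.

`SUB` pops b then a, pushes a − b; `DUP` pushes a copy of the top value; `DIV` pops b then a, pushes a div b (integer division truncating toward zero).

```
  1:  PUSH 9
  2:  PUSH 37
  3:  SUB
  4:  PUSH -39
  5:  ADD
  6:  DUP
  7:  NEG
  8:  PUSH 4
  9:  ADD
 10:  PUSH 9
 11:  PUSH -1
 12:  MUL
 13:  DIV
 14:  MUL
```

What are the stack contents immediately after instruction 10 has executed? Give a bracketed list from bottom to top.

[-67, 71, 9]

PUSH 9   : 9
PUSH 37  : 9 37
SUB      : -28
PUSH -39 : -28 -39
ADD      : -67
DUP      : -67 -67
NEG      : -67 67
PUSH 4   : -67 67 4
ADD      : -67 71
PUSH 9   : -67 71 9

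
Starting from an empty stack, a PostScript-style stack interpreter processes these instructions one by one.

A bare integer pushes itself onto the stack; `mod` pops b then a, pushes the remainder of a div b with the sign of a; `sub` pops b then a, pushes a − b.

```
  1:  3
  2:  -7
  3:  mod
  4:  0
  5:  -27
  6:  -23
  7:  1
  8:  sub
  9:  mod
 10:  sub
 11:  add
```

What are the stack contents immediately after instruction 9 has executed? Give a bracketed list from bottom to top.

3   → [3]
-7  → [3, -7]
mod → [3]
0   → [3, 0]
-27 → [3, 0, -27]
-23 → [3, 0, -27, -23]
1   → [3, 0, -27, -23, 1]
sub → [3, 0, -27, -24]
mod → [3, 0, -3]

[3, 0, -3]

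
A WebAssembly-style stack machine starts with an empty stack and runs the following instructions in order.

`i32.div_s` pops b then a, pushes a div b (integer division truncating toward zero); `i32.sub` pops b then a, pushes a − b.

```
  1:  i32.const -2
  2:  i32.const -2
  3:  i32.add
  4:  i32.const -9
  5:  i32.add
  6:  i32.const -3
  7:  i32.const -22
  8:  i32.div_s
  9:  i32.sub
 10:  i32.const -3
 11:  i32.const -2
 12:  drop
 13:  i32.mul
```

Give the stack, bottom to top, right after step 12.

i32.const -2   [-2]
i32.const -2   [-2, -2]
i32.add        [-4]
i32.const -9   [-4, -9]
i32.add        [-13]
i32.const -3   [-13, -3]
i32.const -22  [-13, -3, -22]
i32.div_s      [-13, 0]
i32.sub        [-13]
i32.const -3   [-13, -3]
i32.const -2   [-13, -3, -2]
drop           [-13, -3]

[-13, -3]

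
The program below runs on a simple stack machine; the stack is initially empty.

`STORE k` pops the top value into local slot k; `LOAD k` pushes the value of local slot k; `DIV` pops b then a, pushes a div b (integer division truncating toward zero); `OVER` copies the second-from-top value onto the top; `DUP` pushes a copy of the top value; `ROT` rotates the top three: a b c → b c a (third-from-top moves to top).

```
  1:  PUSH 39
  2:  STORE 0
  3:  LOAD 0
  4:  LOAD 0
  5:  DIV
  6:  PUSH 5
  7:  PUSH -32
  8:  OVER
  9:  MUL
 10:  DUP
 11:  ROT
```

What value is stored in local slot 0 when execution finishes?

PUSH 39   [39]
STORE 0   []
LOAD 0    [39]
LOAD 0    [39, 39]
DIV       [1]
PUSH 5    [1, 5]
PUSH -32  [1, 5, -32]
OVER      [1, 5, -32, 5]
MUL       [1, 5, -160]
DUP       [1, 5, -160, -160]
ROT       [1, -160, -160, 5]

39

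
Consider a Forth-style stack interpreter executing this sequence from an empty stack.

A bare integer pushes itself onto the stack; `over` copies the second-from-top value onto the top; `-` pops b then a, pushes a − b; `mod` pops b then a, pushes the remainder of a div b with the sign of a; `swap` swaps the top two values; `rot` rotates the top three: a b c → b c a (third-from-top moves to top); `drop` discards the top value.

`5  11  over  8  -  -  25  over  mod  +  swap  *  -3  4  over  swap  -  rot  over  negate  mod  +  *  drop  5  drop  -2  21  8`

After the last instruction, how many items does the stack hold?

3

5       [5]
11      [5, 11]
over    [5, 11, 5]
8       [5, 11, 5, 8]
-       [5, 11, -3]
-       [5, 14]
25      [5, 14, 25]
over    [5, 14, 25, 14]
mod     [5, 14, 11]
+       [5, 25]
swap    [25, 5]
*       [125]
-3      [125, -3]
4       [125, -3, 4]
over    [125, -3, 4, -3]
swap    [125, -3, -3, 4]
-       [125, -3, -7]
rot     [-3, -7, 125]
over    [-3, -7, 125, -7]
negate  [-3, -7, 125, 7]
mod     [-3, -7, 6]
+       [-3, -1]
*       [3]
drop    []
5       [5]
drop    []
-2      [-2]
21      [-2, 21]
8       [-2, 21, 8]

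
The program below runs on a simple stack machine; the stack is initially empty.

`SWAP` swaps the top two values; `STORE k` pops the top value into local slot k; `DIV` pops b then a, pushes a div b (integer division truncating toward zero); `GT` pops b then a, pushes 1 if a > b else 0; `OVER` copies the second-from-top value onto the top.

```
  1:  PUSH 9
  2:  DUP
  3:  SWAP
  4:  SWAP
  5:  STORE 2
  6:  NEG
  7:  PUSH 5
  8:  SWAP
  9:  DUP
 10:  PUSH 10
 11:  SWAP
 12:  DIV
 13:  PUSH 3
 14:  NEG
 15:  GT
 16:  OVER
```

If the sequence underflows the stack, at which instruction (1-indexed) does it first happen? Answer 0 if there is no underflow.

0

PUSH 9   9
DUP      9 9
SWAP     9 9
SWAP     9 9
STORE 2  9
NEG      -9
PUSH 5   -9 5
SWAP     5 -9
DUP      5 -9 -9
PUSH 10  5 -9 -9 10
SWAP     5 -9 10 -9
DIV      5 -9 -1
PUSH 3   5 -9 -1 3
NEG      5 -9 -1 -3
GT       5 -9 1
OVER     5 -9 1 -9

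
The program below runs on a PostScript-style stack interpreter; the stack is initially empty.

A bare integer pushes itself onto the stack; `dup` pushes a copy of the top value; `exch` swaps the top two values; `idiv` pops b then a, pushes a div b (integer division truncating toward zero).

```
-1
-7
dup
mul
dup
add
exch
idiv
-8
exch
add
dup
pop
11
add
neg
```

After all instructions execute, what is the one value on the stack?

95

-1   -> -1
-7   -> -1 -7
dup  -> -1 -7 -7
mul  -> -1 49
dup  -> -1 49 49
add  -> -1 98
exch -> 98 -1
idiv -> -98
-8   -> -98 -8
exch -> -8 -98
add  -> -106
dup  -> -106 -106
pop  -> -106
11   -> -106 11
add  -> -95
neg  -> 95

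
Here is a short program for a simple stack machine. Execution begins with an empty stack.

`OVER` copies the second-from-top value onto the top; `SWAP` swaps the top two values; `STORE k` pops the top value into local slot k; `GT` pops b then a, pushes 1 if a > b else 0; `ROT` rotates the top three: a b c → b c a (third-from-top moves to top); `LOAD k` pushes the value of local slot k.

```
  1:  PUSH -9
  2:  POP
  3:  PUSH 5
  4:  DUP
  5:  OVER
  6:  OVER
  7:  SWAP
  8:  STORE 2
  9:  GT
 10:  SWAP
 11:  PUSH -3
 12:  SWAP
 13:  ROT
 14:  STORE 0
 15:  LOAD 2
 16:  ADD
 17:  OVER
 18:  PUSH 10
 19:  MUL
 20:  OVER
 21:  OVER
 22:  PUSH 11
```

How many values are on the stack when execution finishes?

6

PUSH -9  [-9]
POP      []
PUSH 5   [5]
DUP      [5, 5]
OVER     [5, 5, 5]
OVER     [5, 5, 5, 5]
SWAP     [5, 5, 5, 5]
STORE 2  [5, 5, 5]
GT       [5, 0]
SWAP     [0, 5]
PUSH -3  [0, 5, -3]
SWAP     [0, -3, 5]
ROT      [-3, 5, 0]
STORE 0  [-3, 5]
LOAD 2   [-3, 5, 5]
ADD      [-3, 10]
OVER     [-3, 10, -3]
PUSH 10  [-3, 10, -3, 10]
MUL      [-3, 10, -30]
OVER     [-3, 10, -30, 10]
OVER     [-3, 10, -30, 10, -30]
PUSH 11  [-3, 10, -30, 10, -30, 11]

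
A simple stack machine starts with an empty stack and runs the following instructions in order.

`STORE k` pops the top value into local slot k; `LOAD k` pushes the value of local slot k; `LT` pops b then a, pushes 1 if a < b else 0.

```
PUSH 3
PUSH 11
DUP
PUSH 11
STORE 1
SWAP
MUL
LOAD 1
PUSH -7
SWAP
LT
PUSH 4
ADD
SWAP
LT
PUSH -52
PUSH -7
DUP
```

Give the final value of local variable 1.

11

PUSH 3   → 3
PUSH 11  → 3 11
DUP      → 3 11 11
PUSH 11  → 3 11 11 11
STORE 1  → 3 11 11
SWAP     → 3 11 11
MUL      → 3 121
LOAD 1   → 3 121 11
PUSH -7  → 3 121 11 -7
SWAP     → 3 121 -7 11
LT       → 3 121 1
PUSH 4   → 3 121 1 4
ADD      → 3 121 5
SWAP     → 3 5 121
LT       → 3 1
PUSH -52 → 3 1 -52
PUSH -7  → 3 1 -52 -7
DUP      → 3 1 -52 -7 -7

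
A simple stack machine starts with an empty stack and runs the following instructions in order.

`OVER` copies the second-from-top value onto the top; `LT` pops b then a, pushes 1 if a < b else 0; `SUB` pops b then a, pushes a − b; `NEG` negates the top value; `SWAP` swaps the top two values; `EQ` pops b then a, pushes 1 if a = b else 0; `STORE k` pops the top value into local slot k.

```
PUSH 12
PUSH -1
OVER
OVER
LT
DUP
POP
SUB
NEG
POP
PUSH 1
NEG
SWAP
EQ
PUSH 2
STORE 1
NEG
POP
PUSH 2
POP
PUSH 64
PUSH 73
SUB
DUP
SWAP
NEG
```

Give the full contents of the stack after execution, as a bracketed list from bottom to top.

[-9, 9]

PUSH 12 -> 12
PUSH -1 -> 12 -1
OVER    -> 12 -1 12
OVER    -> 12 -1 12 -1
LT      -> 12 -1 0
DUP     -> 12 -1 0 0
POP     -> 12 -1 0
SUB     -> 12 -1
NEG     -> 12 1
POP     -> 12
PUSH 1  -> 12 1
NEG     -> 12 -1
SWAP    -> -1 12
EQ      -> 0
PUSH 2  -> 0 2
STORE 1 -> 0
NEG     -> 0
POP     -> (empty)
PUSH 2  -> 2
POP     -> (empty)
PUSH 64 -> 64
PUSH 73 -> 64 73
SUB     -> -9
DUP     -> -9 -9
SWAP    -> -9 -9
NEG     -> -9 9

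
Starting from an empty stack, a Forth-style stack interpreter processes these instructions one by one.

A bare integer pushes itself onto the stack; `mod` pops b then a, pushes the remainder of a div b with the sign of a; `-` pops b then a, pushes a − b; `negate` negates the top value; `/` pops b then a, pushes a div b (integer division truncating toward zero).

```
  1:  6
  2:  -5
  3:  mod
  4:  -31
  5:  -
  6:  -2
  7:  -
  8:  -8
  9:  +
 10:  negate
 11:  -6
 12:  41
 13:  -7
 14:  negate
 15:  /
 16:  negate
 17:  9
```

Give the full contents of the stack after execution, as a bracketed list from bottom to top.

6       6
-5      6 -5
mod     1
-31     1 -31
-       32
-2      32 -2
-       34
-8      34 -8
+       26
negate  -26
-6      -26 -6
41      -26 -6 41
-7      -26 -6 41 -7
negate  -26 -6 41 7
/       -26 -6 5
negate  -26 -6 -5
9       -26 -6 -5 9

[-26, -6, -5, 9]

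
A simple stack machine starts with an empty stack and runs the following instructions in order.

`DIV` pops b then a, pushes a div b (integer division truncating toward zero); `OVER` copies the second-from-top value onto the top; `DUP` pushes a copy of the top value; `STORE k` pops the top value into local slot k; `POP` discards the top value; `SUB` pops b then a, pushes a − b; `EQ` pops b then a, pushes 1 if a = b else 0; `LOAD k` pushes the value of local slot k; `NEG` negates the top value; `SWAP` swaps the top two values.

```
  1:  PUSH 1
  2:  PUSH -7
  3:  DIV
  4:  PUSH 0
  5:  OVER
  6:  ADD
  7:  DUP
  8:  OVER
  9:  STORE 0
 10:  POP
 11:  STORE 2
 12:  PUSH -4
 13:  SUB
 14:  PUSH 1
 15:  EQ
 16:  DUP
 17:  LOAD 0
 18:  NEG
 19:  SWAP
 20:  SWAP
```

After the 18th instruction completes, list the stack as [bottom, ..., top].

PUSH 1  -> [1]
PUSH -7 -> [1, -7]
DIV     -> [0]
PUSH 0  -> [0, 0]
OVER    -> [0, 0, 0]
ADD     -> [0, 0]
DUP     -> [0, 0, 0]
OVER    -> [0, 0, 0, 0]
STORE 0 -> [0, 0, 0]
POP     -> [0, 0]
STORE 2 -> [0]
PUSH -4 -> [0, -4]
SUB     -> [4]
PUSH 1  -> [4, 1]
EQ      -> [0]
DUP     -> [0, 0]
LOAD 0  -> [0, 0, 0]
NEG     -> [0, 0, 0]

[0, 0, 0]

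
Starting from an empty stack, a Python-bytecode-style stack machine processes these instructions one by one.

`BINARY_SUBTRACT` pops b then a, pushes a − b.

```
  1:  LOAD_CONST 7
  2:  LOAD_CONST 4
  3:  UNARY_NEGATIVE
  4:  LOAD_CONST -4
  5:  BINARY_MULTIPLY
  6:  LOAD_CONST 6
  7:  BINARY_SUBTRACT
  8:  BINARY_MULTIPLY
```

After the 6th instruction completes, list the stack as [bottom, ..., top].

LOAD_CONST 7    -> 7
LOAD_CONST 4    -> 7 4
UNARY_NEGATIVE  -> 7 -4
LOAD_CONST -4   -> 7 -4 -4
BINARY_MULTIPLY -> 7 16
LOAD_CONST 6    -> 7 16 6

[7, 16, 6]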